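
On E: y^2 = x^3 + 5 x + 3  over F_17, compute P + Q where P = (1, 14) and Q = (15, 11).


P != Q, so use the chord formula.
s = (y2 - y1) / (x2 - x1) = (14) / (14) mod 17 = 1
x3 = s^2 - x1 - x2 mod 17 = 1^2 - 1 - 15 = 2
y3 = s (x1 - x3) - y1 mod 17 = 1 * (1 - 2) - 14 = 2

P + Q = (2, 2)


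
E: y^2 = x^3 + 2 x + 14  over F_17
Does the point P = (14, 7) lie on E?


Check whether y^2 = x^3 + 2 x + 14 (mod 17) for (x, y) = (14, 7).
LHS: y^2 = 7^2 mod 17 = 15
RHS: x^3 + 2 x + 14 = 14^3 + 2*14 + 14 mod 17 = 15
LHS = RHS

Yes, on the curve


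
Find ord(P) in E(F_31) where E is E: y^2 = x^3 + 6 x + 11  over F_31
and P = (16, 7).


Compute successive multiples of P until we hit O:
  1P = (16, 7)
  2P = (27, 27)
  3P = (20, 28)
  4P = (9, 22)
  5P = (3, 5)
  6P = (30, 29)
  7P = (21, 25)
  8P = (2, 0)
  ... (continuing to 16P)
  16P = O

ord(P) = 16


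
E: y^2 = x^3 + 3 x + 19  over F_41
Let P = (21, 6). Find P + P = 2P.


Doubling: s = (3 x1^2 + a) / (2 y1)
s = (3*21^2 + 3) / (2*6) mod 41 = 8
x3 = s^2 - 2 x1 mod 41 = 8^2 - 2*21 = 22
y3 = s (x1 - x3) - y1 mod 41 = 8 * (21 - 22) - 6 = 27

2P = (22, 27)


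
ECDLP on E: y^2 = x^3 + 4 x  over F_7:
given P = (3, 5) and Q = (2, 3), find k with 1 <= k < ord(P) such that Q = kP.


Enumerate multiples of P until we hit Q = (2, 3):
  1P = (3, 5)
  2P = (2, 3)
Match found at i = 2.

k = 2


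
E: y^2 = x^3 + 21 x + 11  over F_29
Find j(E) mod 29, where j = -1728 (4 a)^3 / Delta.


Delta = -16(4 a^3 + 27 b^2) mod 29 = 13
-1728 * (4 a)^3 = -1728 * (4*21)^3 mod 29 = 24
j = 24 * 13^(-1) mod 29 = 13

j = 13 (mod 29)


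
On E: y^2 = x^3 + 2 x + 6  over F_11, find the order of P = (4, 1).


Compute successive multiples of P until we hit O:
  1P = (4, 1)
  2P = (1, 8)
  3P = (9, 7)
  4P = (10, 5)
  5P = (6, 5)
  6P = (5, 8)
  7P = (7, 0)
  8P = (5, 3)
  ... (continuing to 14P)
  14P = O

ord(P) = 14


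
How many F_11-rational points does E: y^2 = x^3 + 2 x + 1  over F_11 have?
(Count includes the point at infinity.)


For each x in F_11, count y with y^2 = x^3 + 2 x + 1 mod 11:
  x = 0: RHS = 1, y in [1, 10]  -> 2 point(s)
  x = 1: RHS = 4, y in [2, 9]  -> 2 point(s)
  x = 3: RHS = 1, y in [1, 10]  -> 2 point(s)
  x = 5: RHS = 4, y in [2, 9]  -> 2 point(s)
  x = 6: RHS = 9, y in [3, 8]  -> 2 point(s)
  x = 8: RHS = 1, y in [1, 10]  -> 2 point(s)
  x = 9: RHS = 0, y in [0]  -> 1 point(s)
  x = 10: RHS = 9, y in [3, 8]  -> 2 point(s)
Affine points: 15. Add the point at infinity: total = 16.

#E(F_11) = 16


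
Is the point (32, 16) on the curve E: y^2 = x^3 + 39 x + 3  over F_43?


Check whether y^2 = x^3 + 39 x + 3 (mod 43) for (x, y) = (32, 16).
LHS: y^2 = 16^2 mod 43 = 41
RHS: x^3 + 39 x + 3 = 32^3 + 39*32 + 3 mod 43 = 6
LHS != RHS

No, not on the curve


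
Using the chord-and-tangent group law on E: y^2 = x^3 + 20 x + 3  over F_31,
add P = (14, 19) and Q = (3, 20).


P != Q, so use the chord formula.
s = (y2 - y1) / (x2 - x1) = (1) / (20) mod 31 = 14
x3 = s^2 - x1 - x2 mod 31 = 14^2 - 14 - 3 = 24
y3 = s (x1 - x3) - y1 mod 31 = 14 * (14 - 24) - 19 = 27

P + Q = (24, 27)


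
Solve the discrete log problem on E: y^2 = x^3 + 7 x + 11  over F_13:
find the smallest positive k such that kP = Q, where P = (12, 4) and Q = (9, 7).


Enumerate multiples of P until we hit Q = (9, 7):
  1P = (12, 4)
  2P = (6, 10)
  3P = (9, 6)
  4P = (4, 8)
  5P = (7, 0)
  6P = (4, 5)
  7P = (9, 7)
Match found at i = 7.

k = 7


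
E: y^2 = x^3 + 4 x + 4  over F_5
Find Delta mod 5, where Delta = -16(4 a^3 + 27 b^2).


4 a^3 + 27 b^2 = 4*4^3 + 27*4^2 = 256 + 432 = 688
Delta = -16 * (688) = -11008
Delta mod 5 = 2

Delta = 2 (mod 5)


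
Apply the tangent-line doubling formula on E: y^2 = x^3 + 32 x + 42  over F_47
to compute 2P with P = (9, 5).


Doubling: s = (3 x1^2 + a) / (2 y1)
s = (3*9^2 + 32) / (2*5) mod 47 = 4
x3 = s^2 - 2 x1 mod 47 = 4^2 - 2*9 = 45
y3 = s (x1 - x3) - y1 mod 47 = 4 * (9 - 45) - 5 = 39

2P = (45, 39)


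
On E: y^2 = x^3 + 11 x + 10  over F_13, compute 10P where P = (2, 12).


k = 10 = 1010_2 (binary, LSB first: 0101)
Double-and-add from P = (2, 12):
  bit 0 = 0: acc unchanged = O
  bit 1 = 1: acc = O + (8, 5) = (8, 5)
  bit 2 = 0: acc unchanged = (8, 5)
  bit 3 = 1: acc = (8, 5) + (0, 6) = (4, 1)

10P = (4, 1)


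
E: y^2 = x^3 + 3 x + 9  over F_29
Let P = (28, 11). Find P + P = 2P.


Doubling: s = (3 x1^2 + a) / (2 y1)
s = (3*28^2 + 3) / (2*11) mod 29 = 24
x3 = s^2 - 2 x1 mod 29 = 24^2 - 2*28 = 27
y3 = s (x1 - x3) - y1 mod 29 = 24 * (28 - 27) - 11 = 13

2P = (27, 13)


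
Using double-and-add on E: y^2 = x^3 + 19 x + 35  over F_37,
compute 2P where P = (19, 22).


k = 2 = 10_2 (binary, LSB first: 01)
Double-and-add from P = (19, 22):
  bit 0 = 0: acc unchanged = O
  bit 1 = 1: acc = O + (29, 0) = (29, 0)

2P = (29, 0)


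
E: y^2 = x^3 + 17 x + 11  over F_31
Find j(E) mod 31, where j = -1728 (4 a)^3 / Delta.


Delta = -16(4 a^3 + 27 b^2) mod 31 = 26
-1728 * (4 a)^3 = -1728 * (4*17)^3 mod 31 = 23
j = 23 * 26^(-1) mod 31 = 14

j = 14 (mod 31)


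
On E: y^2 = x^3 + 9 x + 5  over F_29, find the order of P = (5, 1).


Compute successive multiples of P until we hit O:
  1P = (5, 1)
  2P = (14, 27)
  3P = (23, 5)
  4P = (10, 14)
  5P = (8, 26)
  6P = (21, 1)
  7P = (3, 28)
  8P = (22, 11)
  ... (continuing to 37P)
  37P = O

ord(P) = 37


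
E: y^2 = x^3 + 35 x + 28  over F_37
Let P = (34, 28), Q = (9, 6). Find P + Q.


P != Q, so use the chord formula.
s = (y2 - y1) / (x2 - x1) = (15) / (12) mod 37 = 29
x3 = s^2 - x1 - x2 mod 37 = 29^2 - 34 - 9 = 21
y3 = s (x1 - x3) - y1 mod 37 = 29 * (34 - 21) - 28 = 16

P + Q = (21, 16)


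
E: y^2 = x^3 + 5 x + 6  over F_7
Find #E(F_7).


For each x in F_7, count y with y^2 = x^3 + 5 x + 6 mod 7:
  x = 5: RHS = 2, y in [3, 4]  -> 2 point(s)
  x = 6: RHS = 0, y in [0]  -> 1 point(s)
Affine points: 3. Add the point at infinity: total = 4.

#E(F_7) = 4


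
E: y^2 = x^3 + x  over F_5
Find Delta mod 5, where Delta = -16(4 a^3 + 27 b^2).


4 a^3 + 27 b^2 = 4*1^3 + 27*0^2 = 4 + 0 = 4
Delta = -16 * (4) = -64
Delta mod 5 = 1

Delta = 1 (mod 5)


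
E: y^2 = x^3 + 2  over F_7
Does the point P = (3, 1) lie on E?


Check whether y^2 = x^3 + 0 x + 2 (mod 7) for (x, y) = (3, 1).
LHS: y^2 = 1^2 mod 7 = 1
RHS: x^3 + 0 x + 2 = 3^3 + 0*3 + 2 mod 7 = 1
LHS = RHS

Yes, on the curve


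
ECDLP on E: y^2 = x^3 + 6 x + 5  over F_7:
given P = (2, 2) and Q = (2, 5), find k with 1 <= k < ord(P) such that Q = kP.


Enumerate multiples of P until we hit Q = (2, 5):
  1P = (2, 2)
  2P = (4, 3)
  3P = (3, 1)
  4P = (3, 6)
  5P = (4, 4)
  6P = (2, 5)
Match found at i = 6.

k = 6


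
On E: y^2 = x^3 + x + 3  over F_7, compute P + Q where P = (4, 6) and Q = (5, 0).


P != Q, so use the chord formula.
s = (y2 - y1) / (x2 - x1) = (1) / (1) mod 7 = 1
x3 = s^2 - x1 - x2 mod 7 = 1^2 - 4 - 5 = 6
y3 = s (x1 - x3) - y1 mod 7 = 1 * (4 - 6) - 6 = 6

P + Q = (6, 6)


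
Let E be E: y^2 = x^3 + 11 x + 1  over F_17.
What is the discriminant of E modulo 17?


4 a^3 + 27 b^2 = 4*11^3 + 27*1^2 = 5324 + 27 = 5351
Delta = -16 * (5351) = -85616
Delta mod 17 = 13

Delta = 13 (mod 17)


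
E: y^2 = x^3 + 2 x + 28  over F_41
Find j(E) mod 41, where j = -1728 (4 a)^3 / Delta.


Delta = -16(4 a^3 + 27 b^2) mod 41 = 34
-1728 * (4 a)^3 = -1728 * (4*2)^3 mod 41 = 3
j = 3 * 34^(-1) mod 41 = 23

j = 23 (mod 41)


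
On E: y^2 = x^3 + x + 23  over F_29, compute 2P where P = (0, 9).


Doubling: s = (3 x1^2 + a) / (2 y1)
s = (3*0^2 + 1) / (2*9) mod 29 = 21
x3 = s^2 - 2 x1 mod 29 = 21^2 - 2*0 = 6
y3 = s (x1 - x3) - y1 mod 29 = 21 * (0 - 6) - 9 = 10

2P = (6, 10)


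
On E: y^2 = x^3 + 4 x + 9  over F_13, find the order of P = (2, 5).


Compute successive multiples of P until we hit O:
  1P = (2, 5)
  2P = (10, 3)
  3P = (10, 10)
  4P = (2, 8)
  5P = O

ord(P) = 5


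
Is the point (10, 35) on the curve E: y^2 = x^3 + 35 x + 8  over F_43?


Check whether y^2 = x^3 + 35 x + 8 (mod 43) for (x, y) = (10, 35).
LHS: y^2 = 35^2 mod 43 = 21
RHS: x^3 + 35 x + 8 = 10^3 + 35*10 + 8 mod 43 = 25
LHS != RHS

No, not on the curve


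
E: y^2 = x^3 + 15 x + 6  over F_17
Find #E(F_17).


For each x in F_17, count y with y^2 = x^3 + 15 x + 6 mod 17:
  x = 5: RHS = 2, y in [6, 11]  -> 2 point(s)
  x = 8: RHS = 9, y in [3, 14]  -> 2 point(s)
  x = 10: RHS = 0, y in [0]  -> 1 point(s)
  x = 13: RHS = 1, y in [1, 16]  -> 2 point(s)
  x = 14: RHS = 2, y in [6, 11]  -> 2 point(s)
  x = 15: RHS = 2, y in [6, 11]  -> 2 point(s)
Affine points: 11. Add the point at infinity: total = 12.

#E(F_17) = 12


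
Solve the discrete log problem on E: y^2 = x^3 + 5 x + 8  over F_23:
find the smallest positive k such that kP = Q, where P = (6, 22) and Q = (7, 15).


Enumerate multiples of P until we hit Q = (7, 15):
  1P = (6, 22)
  2P = (12, 18)
  3P = (8, 10)
  4P = (22, 5)
  5P = (7, 15)
Match found at i = 5.

k = 5


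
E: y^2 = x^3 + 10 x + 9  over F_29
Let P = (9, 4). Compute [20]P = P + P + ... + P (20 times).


k = 20 = 10100_2 (binary, LSB first: 00101)
Double-and-add from P = (9, 4):
  bit 0 = 0: acc unchanged = O
  bit 1 = 0: acc unchanged = O
  bit 2 = 1: acc = O + (10, 23) = (10, 23)
  bit 3 = 0: acc unchanged = (10, 23)
  bit 4 = 1: acc = (10, 23) + (15, 5) = (10, 6)

20P = (10, 6)


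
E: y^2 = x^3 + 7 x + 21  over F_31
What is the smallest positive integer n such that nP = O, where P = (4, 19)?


Compute successive multiples of P until we hit O:
  1P = (4, 19)
  2P = (24, 1)
  3P = (19, 10)
  4P = (22, 29)
  5P = (21, 6)
  6P = (26, 27)
  7P = (6, 0)
  8P = (26, 4)
  ... (continuing to 14P)
  14P = O

ord(P) = 14


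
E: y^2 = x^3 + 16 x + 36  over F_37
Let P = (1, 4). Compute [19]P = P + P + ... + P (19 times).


k = 19 = 10011_2 (binary, LSB first: 11001)
Double-and-add from P = (1, 4):
  bit 0 = 1: acc = O + (1, 4) = (1, 4)
  bit 1 = 1: acc = (1, 4) + (10, 7) = (22, 26)
  bit 2 = 0: acc unchanged = (22, 26)
  bit 3 = 0: acc unchanged = (22, 26)
  bit 4 = 1: acc = (22, 26) + (30, 32) = (11, 10)

19P = (11, 10)


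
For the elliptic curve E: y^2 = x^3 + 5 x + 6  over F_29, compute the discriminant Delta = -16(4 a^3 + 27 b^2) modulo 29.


4 a^3 + 27 b^2 = 4*5^3 + 27*6^2 = 500 + 972 = 1472
Delta = -16 * (1472) = -23552
Delta mod 29 = 25

Delta = 25 (mod 29)


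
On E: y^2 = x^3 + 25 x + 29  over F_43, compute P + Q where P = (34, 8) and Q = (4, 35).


P != Q, so use the chord formula.
s = (y2 - y1) / (x2 - x1) = (27) / (13) mod 43 = 12
x3 = s^2 - x1 - x2 mod 43 = 12^2 - 34 - 4 = 20
y3 = s (x1 - x3) - y1 mod 43 = 12 * (34 - 20) - 8 = 31

P + Q = (20, 31)


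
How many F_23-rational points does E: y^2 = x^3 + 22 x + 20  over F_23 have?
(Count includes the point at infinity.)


For each x in F_23, count y with y^2 = x^3 + 22 x + 20 mod 23:
  x = 2: RHS = 3, y in [7, 16]  -> 2 point(s)
  x = 5: RHS = 2, y in [5, 18]  -> 2 point(s)
  x = 6: RHS = 0, y in [0]  -> 1 point(s)
  x = 8: RHS = 18, y in [8, 15]  -> 2 point(s)
  x = 9: RHS = 4, y in [2, 21]  -> 2 point(s)
  x = 11: RHS = 6, y in [11, 12]  -> 2 point(s)
  x = 14: RHS = 13, y in [6, 17]  -> 2 point(s)
  x = 16: RHS = 6, y in [11, 12]  -> 2 point(s)
  x = 19: RHS = 6, y in [11, 12]  -> 2 point(s)
Affine points: 17. Add the point at infinity: total = 18.

#E(F_23) = 18


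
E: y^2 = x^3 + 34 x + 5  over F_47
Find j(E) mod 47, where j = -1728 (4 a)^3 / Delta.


Delta = -16(4 a^3 + 27 b^2) mod 47 = 41
-1728 * (4 a)^3 = -1728 * (4*34)^3 mod 47 = 35
j = 35 * 41^(-1) mod 47 = 2

j = 2 (mod 47)


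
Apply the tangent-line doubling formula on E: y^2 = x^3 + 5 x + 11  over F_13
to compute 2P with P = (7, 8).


Doubling: s = (3 x1^2 + a) / (2 y1)
s = (3*7^2 + 5) / (2*8) mod 13 = 3
x3 = s^2 - 2 x1 mod 13 = 3^2 - 2*7 = 8
y3 = s (x1 - x3) - y1 mod 13 = 3 * (7 - 8) - 8 = 2

2P = (8, 2)


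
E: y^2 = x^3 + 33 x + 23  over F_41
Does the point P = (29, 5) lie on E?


Check whether y^2 = x^3 + 33 x + 23 (mod 41) for (x, y) = (29, 5).
LHS: y^2 = 5^2 mod 41 = 25
RHS: x^3 + 33 x + 23 = 29^3 + 33*29 + 23 mod 41 = 31
LHS != RHS

No, not on the curve


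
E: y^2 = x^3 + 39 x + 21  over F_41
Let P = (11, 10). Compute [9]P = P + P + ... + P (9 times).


k = 9 = 1001_2 (binary, LSB first: 1001)
Double-and-add from P = (11, 10):
  bit 0 = 1: acc = O + (11, 10) = (11, 10)
  bit 1 = 0: acc unchanged = (11, 10)
  bit 2 = 0: acc unchanged = (11, 10)
  bit 3 = 1: acc = (11, 10) + (6, 26) = (8, 5)

9P = (8, 5)


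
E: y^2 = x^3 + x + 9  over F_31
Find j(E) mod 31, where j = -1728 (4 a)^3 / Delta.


Delta = -16(4 a^3 + 27 b^2) mod 31 = 5
-1728 * (4 a)^3 = -1728 * (4*1)^3 mod 31 = 16
j = 16 * 5^(-1) mod 31 = 28

j = 28 (mod 31)


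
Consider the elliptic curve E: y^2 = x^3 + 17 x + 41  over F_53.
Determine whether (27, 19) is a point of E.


Check whether y^2 = x^3 + 17 x + 41 (mod 53) for (x, y) = (27, 19).
LHS: y^2 = 19^2 mod 53 = 43
RHS: x^3 + 17 x + 41 = 27^3 + 17*27 + 41 mod 53 = 43
LHS = RHS

Yes, on the curve


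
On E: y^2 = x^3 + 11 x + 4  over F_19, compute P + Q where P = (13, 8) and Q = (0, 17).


P != Q, so use the chord formula.
s = (y2 - y1) / (x2 - x1) = (9) / (6) mod 19 = 11
x3 = s^2 - x1 - x2 mod 19 = 11^2 - 13 - 0 = 13
y3 = s (x1 - x3) - y1 mod 19 = 11 * (13 - 13) - 8 = 11

P + Q = (13, 11)


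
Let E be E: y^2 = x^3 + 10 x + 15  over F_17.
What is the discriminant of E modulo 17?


4 a^3 + 27 b^2 = 4*10^3 + 27*15^2 = 4000 + 6075 = 10075
Delta = -16 * (10075) = -161200
Delta mod 17 = 11

Delta = 11 (mod 17)


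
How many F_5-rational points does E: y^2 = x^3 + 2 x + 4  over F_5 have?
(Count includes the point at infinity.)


For each x in F_5, count y with y^2 = x^3 + 2 x + 4 mod 5:
  x = 0: RHS = 4, y in [2, 3]  -> 2 point(s)
  x = 2: RHS = 1, y in [1, 4]  -> 2 point(s)
  x = 4: RHS = 1, y in [1, 4]  -> 2 point(s)
Affine points: 6. Add the point at infinity: total = 7.

#E(F_5) = 7


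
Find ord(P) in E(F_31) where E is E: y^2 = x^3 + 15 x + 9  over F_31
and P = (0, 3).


Compute successive multiples of P until we hit O:
  1P = (0, 3)
  2P = (14, 24)
  3P = (27, 3)
  4P = (4, 28)
  5P = (6, 6)
  6P = (2, 27)
  7P = (18, 29)
  8P = (17, 0)
  ... (continuing to 16P)
  16P = O

ord(P) = 16


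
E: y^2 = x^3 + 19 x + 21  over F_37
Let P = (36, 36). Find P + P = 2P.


Doubling: s = (3 x1^2 + a) / (2 y1)
s = (3*36^2 + 19) / (2*36) mod 37 = 26
x3 = s^2 - 2 x1 mod 37 = 26^2 - 2*36 = 12
y3 = s (x1 - x3) - y1 mod 37 = 26 * (36 - 12) - 36 = 33

2P = (12, 33)


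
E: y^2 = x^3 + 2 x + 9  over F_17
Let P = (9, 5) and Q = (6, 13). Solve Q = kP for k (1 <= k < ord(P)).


Enumerate multiples of P until we hit Q = (6, 13):
  1P = (9, 5)
  2P = (0, 3)
  3P = (7, 3)
  4P = (2, 2)
  5P = (10, 14)
  6P = (11, 11)
  7P = (6, 4)
  8P = (4, 8)
  9P = (3, 5)
  10P = (5, 12)
  11P = (5, 5)
  12P = (3, 12)
  13P = (4, 9)
  14P = (6, 13)
Match found at i = 14.

k = 14


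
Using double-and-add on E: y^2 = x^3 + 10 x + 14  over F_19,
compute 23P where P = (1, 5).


k = 23 = 10111_2 (binary, LSB first: 11101)
Double-and-add from P = (1, 5):
  bit 0 = 1: acc = O + (1, 5) = (1, 5)
  bit 1 = 1: acc = (1, 5) + (9, 15) = (7, 16)
  bit 2 = 1: acc = (7, 16) + (17, 10) = (6, 10)
  bit 3 = 0: acc unchanged = (6, 10)
  bit 4 = 1: acc = (6, 10) + (13, 17) = (1, 14)

23P = (1, 14)


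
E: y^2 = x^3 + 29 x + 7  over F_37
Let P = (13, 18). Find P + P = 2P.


Doubling: s = (3 x1^2 + a) / (2 y1)
s = (3*13^2 + 29) / (2*18) mod 37 = 19
x3 = s^2 - 2 x1 mod 37 = 19^2 - 2*13 = 2
y3 = s (x1 - x3) - y1 mod 37 = 19 * (13 - 2) - 18 = 6

2P = (2, 6)


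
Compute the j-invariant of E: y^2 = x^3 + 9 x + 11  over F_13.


Delta = -16(4 a^3 + 27 b^2) mod 13 = 2
-1728 * (4 a)^3 = -1728 * (4*9)^3 mod 13 = 12
j = 12 * 2^(-1) mod 13 = 6

j = 6 (mod 13)


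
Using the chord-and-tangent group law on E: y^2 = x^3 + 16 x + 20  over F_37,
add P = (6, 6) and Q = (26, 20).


P != Q, so use the chord formula.
s = (y2 - y1) / (x2 - x1) = (14) / (20) mod 37 = 34
x3 = s^2 - x1 - x2 mod 37 = 34^2 - 6 - 26 = 14
y3 = s (x1 - x3) - y1 mod 37 = 34 * (6 - 14) - 6 = 18

P + Q = (14, 18)


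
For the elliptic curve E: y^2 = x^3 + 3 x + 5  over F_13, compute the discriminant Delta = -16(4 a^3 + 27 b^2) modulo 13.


4 a^3 + 27 b^2 = 4*3^3 + 27*5^2 = 108 + 675 = 783
Delta = -16 * (783) = -12528
Delta mod 13 = 4

Delta = 4 (mod 13)


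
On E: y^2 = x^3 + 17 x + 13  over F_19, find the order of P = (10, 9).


Compute successive multiples of P until we hit O:
  1P = (10, 9)
  2P = (16, 12)
  3P = (17, 16)
  4P = (12, 8)
  5P = (2, 6)
  6P = (11, 12)
  7P = (7, 0)
  8P = (11, 7)
  ... (continuing to 14P)
  14P = O

ord(P) = 14


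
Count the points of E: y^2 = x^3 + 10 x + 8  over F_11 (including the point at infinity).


For each x in F_11, count y with y^2 = x^3 + 10 x + 8 mod 11:
  x = 2: RHS = 3, y in [5, 6]  -> 2 point(s)
  x = 6: RHS = 9, y in [3, 8]  -> 2 point(s)
  x = 7: RHS = 3, y in [5, 6]  -> 2 point(s)
Affine points: 6. Add the point at infinity: total = 7.

#E(F_11) = 7


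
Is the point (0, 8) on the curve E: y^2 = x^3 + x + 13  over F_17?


Check whether y^2 = x^3 + 1 x + 13 (mod 17) for (x, y) = (0, 8).
LHS: y^2 = 8^2 mod 17 = 13
RHS: x^3 + 1 x + 13 = 0^3 + 1*0 + 13 mod 17 = 13
LHS = RHS

Yes, on the curve


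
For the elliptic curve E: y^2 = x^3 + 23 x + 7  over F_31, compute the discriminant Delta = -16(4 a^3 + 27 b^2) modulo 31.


4 a^3 + 27 b^2 = 4*23^3 + 27*7^2 = 48668 + 1323 = 49991
Delta = -16 * (49991) = -799856
Delta mod 31 = 6

Delta = 6 (mod 31)


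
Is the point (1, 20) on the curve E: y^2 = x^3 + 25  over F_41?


Check whether y^2 = x^3 + 0 x + 25 (mod 41) for (x, y) = (1, 20).
LHS: y^2 = 20^2 mod 41 = 31
RHS: x^3 + 0 x + 25 = 1^3 + 0*1 + 25 mod 41 = 26
LHS != RHS

No, not on the curve


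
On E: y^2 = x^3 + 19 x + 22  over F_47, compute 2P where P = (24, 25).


Doubling: s = (3 x1^2 + a) / (2 y1)
s = (3*24^2 + 19) / (2*25) mod 47 = 34
x3 = s^2 - 2 x1 mod 47 = 34^2 - 2*24 = 27
y3 = s (x1 - x3) - y1 mod 47 = 34 * (24 - 27) - 25 = 14

2P = (27, 14)


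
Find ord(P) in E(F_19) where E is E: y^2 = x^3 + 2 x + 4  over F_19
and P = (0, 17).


Compute successive multiples of P until we hit O:
  1P = (0, 17)
  2P = (5, 14)
  3P = (6, 17)
  4P = (13, 2)
  5P = (17, 7)
  6P = (8, 0)
  7P = (17, 12)
  8P = (13, 17)
  ... (continuing to 12P)
  12P = O

ord(P) = 12


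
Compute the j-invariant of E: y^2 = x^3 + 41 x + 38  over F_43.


Delta = -16(4 a^3 + 27 b^2) mod 43 = 32
-1728 * (4 a)^3 = -1728 * (4*41)^3 mod 43 = 11
j = 11 * 32^(-1) mod 43 = 42

j = 42 (mod 43)


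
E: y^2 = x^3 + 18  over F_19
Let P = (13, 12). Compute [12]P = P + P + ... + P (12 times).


k = 12 = 1100_2 (binary, LSB first: 0011)
Double-and-add from P = (13, 12):
  bit 0 = 0: acc unchanged = O
  bit 1 = 0: acc unchanged = O
  bit 2 = 1: acc = O + (8, 13) = (8, 13)
  bit 3 = 1: acc = (8, 13) + (12, 13) = (18, 6)

12P = (18, 6)


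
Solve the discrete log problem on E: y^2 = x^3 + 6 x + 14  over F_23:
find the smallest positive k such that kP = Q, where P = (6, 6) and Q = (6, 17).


Enumerate multiples of P until we hit Q = (6, 17):
  1P = (6, 6)
  2P = (15, 12)
  3P = (5, 10)
  4P = (5, 13)
  5P = (15, 11)
  6P = (6, 17)
Match found at i = 6.

k = 6


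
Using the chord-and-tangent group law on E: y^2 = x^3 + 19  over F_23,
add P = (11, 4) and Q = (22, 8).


P != Q, so use the chord formula.
s = (y2 - y1) / (x2 - x1) = (4) / (11) mod 23 = 15
x3 = s^2 - x1 - x2 mod 23 = 15^2 - 11 - 22 = 8
y3 = s (x1 - x3) - y1 mod 23 = 15 * (11 - 8) - 4 = 18

P + Q = (8, 18)


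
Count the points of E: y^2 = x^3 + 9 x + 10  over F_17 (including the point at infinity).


For each x in F_17, count y with y^2 = x^3 + 9 x + 10 mod 17:
  x = 2: RHS = 2, y in [6, 11]  -> 2 point(s)
  x = 3: RHS = 13, y in [8, 9]  -> 2 point(s)
  x = 4: RHS = 8, y in [5, 12]  -> 2 point(s)
  x = 6: RHS = 8, y in [5, 12]  -> 2 point(s)
  x = 7: RHS = 8, y in [5, 12]  -> 2 point(s)
  x = 8: RHS = 16, y in [4, 13]  -> 2 point(s)
  x = 9: RHS = 4, y in [2, 15]  -> 2 point(s)
  x = 15: RHS = 1, y in [1, 16]  -> 2 point(s)
  x = 16: RHS = 0, y in [0]  -> 1 point(s)
Affine points: 17. Add the point at infinity: total = 18.

#E(F_17) = 18


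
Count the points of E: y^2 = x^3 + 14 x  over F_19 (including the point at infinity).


For each x in F_19, count y with y^2 = x^3 + 14 x + 0 mod 19:
  x = 0: RHS = 0, y in [0]  -> 1 point(s)
  x = 2: RHS = 17, y in [6, 13]  -> 2 point(s)
  x = 4: RHS = 6, y in [5, 14]  -> 2 point(s)
  x = 5: RHS = 5, y in [9, 10]  -> 2 point(s)
  x = 7: RHS = 4, y in [2, 17]  -> 2 point(s)
  x = 8: RHS = 16, y in [4, 15]  -> 2 point(s)
  x = 9: RHS = 0, y in [0]  -> 1 point(s)
  x = 10: RHS = 0, y in [0]  -> 1 point(s)
  x = 13: RHS = 4, y in [2, 17]  -> 2 point(s)
  x = 16: RHS = 7, y in [8, 11]  -> 2 point(s)
  x = 18: RHS = 4, y in [2, 17]  -> 2 point(s)
Affine points: 19. Add the point at infinity: total = 20.

#E(F_19) = 20


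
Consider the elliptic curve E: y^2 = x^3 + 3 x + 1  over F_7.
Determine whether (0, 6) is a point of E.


Check whether y^2 = x^3 + 3 x + 1 (mod 7) for (x, y) = (0, 6).
LHS: y^2 = 6^2 mod 7 = 1
RHS: x^3 + 3 x + 1 = 0^3 + 3*0 + 1 mod 7 = 1
LHS = RHS

Yes, on the curve


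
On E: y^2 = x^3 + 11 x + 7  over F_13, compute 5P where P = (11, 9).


k = 5 = 101_2 (binary, LSB first: 101)
Double-and-add from P = (11, 9):
  bit 0 = 1: acc = O + (11, 9) = (11, 9)
  bit 1 = 0: acc unchanged = (11, 9)
  bit 2 = 1: acc = (11, 9) + (6, 9) = (9, 4)

5P = (9, 4)


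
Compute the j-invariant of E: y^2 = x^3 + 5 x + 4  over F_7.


Delta = -16(4 a^3 + 27 b^2) mod 7 = 5
-1728 * (4 a)^3 = -1728 * (4*5)^3 mod 7 = 6
j = 6 * 5^(-1) mod 7 = 4

j = 4 (mod 7)


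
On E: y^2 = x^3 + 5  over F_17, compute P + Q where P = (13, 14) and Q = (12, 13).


P != Q, so use the chord formula.
s = (y2 - y1) / (x2 - x1) = (16) / (16) mod 17 = 1
x3 = s^2 - x1 - x2 mod 17 = 1^2 - 13 - 12 = 10
y3 = s (x1 - x3) - y1 mod 17 = 1 * (13 - 10) - 14 = 6

P + Q = (10, 6)


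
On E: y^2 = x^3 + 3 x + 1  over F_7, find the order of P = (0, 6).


Compute successive multiples of P until we hit O:
  1P = (0, 6)
  2P = (4, 0)
  3P = (0, 1)
  4P = O

ord(P) = 4


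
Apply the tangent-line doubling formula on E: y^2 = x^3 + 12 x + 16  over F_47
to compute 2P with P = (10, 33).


Doubling: s = (3 x1^2 + a) / (2 y1)
s = (3*10^2 + 12) / (2*33) mod 47 = 9
x3 = s^2 - 2 x1 mod 47 = 9^2 - 2*10 = 14
y3 = s (x1 - x3) - y1 mod 47 = 9 * (10 - 14) - 33 = 25

2P = (14, 25)


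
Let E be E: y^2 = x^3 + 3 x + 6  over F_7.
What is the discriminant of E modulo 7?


4 a^3 + 27 b^2 = 4*3^3 + 27*6^2 = 108 + 972 = 1080
Delta = -16 * (1080) = -17280
Delta mod 7 = 3

Delta = 3 (mod 7)


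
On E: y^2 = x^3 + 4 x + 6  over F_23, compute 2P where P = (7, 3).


Doubling: s = (3 x1^2 + a) / (2 y1)
s = (3*7^2 + 4) / (2*3) mod 23 = 6
x3 = s^2 - 2 x1 mod 23 = 6^2 - 2*7 = 22
y3 = s (x1 - x3) - y1 mod 23 = 6 * (7 - 22) - 3 = 22

2P = (22, 22)


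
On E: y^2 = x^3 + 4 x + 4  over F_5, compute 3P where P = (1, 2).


k = 3 = 11_2 (binary, LSB first: 11)
Double-and-add from P = (1, 2):
  bit 0 = 1: acc = O + (1, 2) = (1, 2)
  bit 1 = 1: acc = (1, 2) + (2, 0) = (1, 3)

3P = (1, 3)


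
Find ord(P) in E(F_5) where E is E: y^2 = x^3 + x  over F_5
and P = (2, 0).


Compute successive multiples of P until we hit O:
  1P = (2, 0)
  2P = O

ord(P) = 2


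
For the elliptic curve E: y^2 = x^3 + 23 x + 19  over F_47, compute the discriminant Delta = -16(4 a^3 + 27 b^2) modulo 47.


4 a^3 + 27 b^2 = 4*23^3 + 27*19^2 = 48668 + 9747 = 58415
Delta = -16 * (58415) = -934640
Delta mod 47 = 2

Delta = 2 (mod 47)


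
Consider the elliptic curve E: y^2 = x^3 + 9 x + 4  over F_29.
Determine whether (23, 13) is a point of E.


Check whether y^2 = x^3 + 9 x + 4 (mod 29) for (x, y) = (23, 13).
LHS: y^2 = 13^2 mod 29 = 24
RHS: x^3 + 9 x + 4 = 23^3 + 9*23 + 4 mod 29 = 24
LHS = RHS

Yes, on the curve


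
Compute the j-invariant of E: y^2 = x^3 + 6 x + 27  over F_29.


Delta = -16(4 a^3 + 27 b^2) mod 29 = 21
-1728 * (4 a)^3 = -1728 * (4*6)^3 mod 29 = 8
j = 8 * 21^(-1) mod 29 = 28

j = 28 (mod 29)


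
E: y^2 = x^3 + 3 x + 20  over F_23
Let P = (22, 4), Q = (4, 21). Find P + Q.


P != Q, so use the chord formula.
s = (y2 - y1) / (x2 - x1) = (17) / (5) mod 23 = 8
x3 = s^2 - x1 - x2 mod 23 = 8^2 - 22 - 4 = 15
y3 = s (x1 - x3) - y1 mod 23 = 8 * (22 - 15) - 4 = 6

P + Q = (15, 6)


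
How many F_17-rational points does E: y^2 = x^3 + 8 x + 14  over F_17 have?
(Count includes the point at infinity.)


For each x in F_17, count y with y^2 = x^3 + 8 x + 14 mod 17:
  x = 2: RHS = 4, y in [2, 15]  -> 2 point(s)
  x = 4: RHS = 8, y in [5, 12]  -> 2 point(s)
  x = 5: RHS = 9, y in [3, 14]  -> 2 point(s)
  x = 9: RHS = 16, y in [4, 13]  -> 2 point(s)
  x = 12: RHS = 2, y in [6, 11]  -> 2 point(s)
Affine points: 10. Add the point at infinity: total = 11.

#E(F_17) = 11


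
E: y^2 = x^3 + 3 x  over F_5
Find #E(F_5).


For each x in F_5, count y with y^2 = x^3 + 3 x + 0 mod 5:
  x = 0: RHS = 0, y in [0]  -> 1 point(s)
  x = 1: RHS = 4, y in [2, 3]  -> 2 point(s)
  x = 2: RHS = 4, y in [2, 3]  -> 2 point(s)
  x = 3: RHS = 1, y in [1, 4]  -> 2 point(s)
  x = 4: RHS = 1, y in [1, 4]  -> 2 point(s)
Affine points: 9. Add the point at infinity: total = 10.

#E(F_5) = 10


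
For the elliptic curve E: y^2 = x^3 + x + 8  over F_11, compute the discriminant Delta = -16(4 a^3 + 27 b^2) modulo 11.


4 a^3 + 27 b^2 = 4*1^3 + 27*8^2 = 4 + 1728 = 1732
Delta = -16 * (1732) = -27712
Delta mod 11 = 8

Delta = 8 (mod 11)


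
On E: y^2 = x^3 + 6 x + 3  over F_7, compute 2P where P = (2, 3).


Doubling: s = (3 x1^2 + a) / (2 y1)
s = (3*2^2 + 6) / (2*3) mod 7 = 3
x3 = s^2 - 2 x1 mod 7 = 3^2 - 2*2 = 5
y3 = s (x1 - x3) - y1 mod 7 = 3 * (2 - 5) - 3 = 2

2P = (5, 2)


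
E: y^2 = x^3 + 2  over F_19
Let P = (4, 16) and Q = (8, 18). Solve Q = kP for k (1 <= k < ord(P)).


Enumerate multiples of P until we hit Q = (8, 18):
  1P = (4, 16)
  2P = (18, 1)
  3P = (6, 16)
  4P = (9, 3)
  5P = (12, 1)
  6P = (8, 1)
  7P = (8, 18)
Match found at i = 7.

k = 7


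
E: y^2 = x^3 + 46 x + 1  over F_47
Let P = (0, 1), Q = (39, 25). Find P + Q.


P != Q, so use the chord formula.
s = (y2 - y1) / (x2 - x1) = (24) / (39) mod 47 = 44
x3 = s^2 - x1 - x2 mod 47 = 44^2 - 0 - 39 = 17
y3 = s (x1 - x3) - y1 mod 47 = 44 * (0 - 17) - 1 = 3

P + Q = (17, 3)


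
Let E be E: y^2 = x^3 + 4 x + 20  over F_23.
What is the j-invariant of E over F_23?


Delta = -16(4 a^3 + 27 b^2) mod 23 = 20
-1728 * (4 a)^3 = -1728 * (4*4)^3 mod 23 = 17
j = 17 * 20^(-1) mod 23 = 2

j = 2 (mod 23)


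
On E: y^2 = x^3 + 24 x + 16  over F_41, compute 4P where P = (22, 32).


k = 4 = 100_2 (binary, LSB first: 001)
Double-and-add from P = (22, 32):
  bit 0 = 0: acc unchanged = O
  bit 1 = 0: acc unchanged = O
  bit 2 = 1: acc = O + (22, 9) = (22, 9)

4P = (22, 9)


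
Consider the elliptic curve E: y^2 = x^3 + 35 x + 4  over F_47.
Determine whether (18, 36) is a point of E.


Check whether y^2 = x^3 + 35 x + 4 (mod 47) for (x, y) = (18, 36).
LHS: y^2 = 36^2 mod 47 = 27
RHS: x^3 + 35 x + 4 = 18^3 + 35*18 + 4 mod 47 = 27
LHS = RHS

Yes, on the curve


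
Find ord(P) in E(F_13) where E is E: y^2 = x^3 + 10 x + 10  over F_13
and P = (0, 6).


Compute successive multiples of P until we hit O:
  1P = (0, 6)
  2P = (9, 6)
  3P = (4, 7)
  4P = (5, 9)
  5P = (12, 5)
  6P = (2, 5)
  7P = (8, 11)
  8P = (6, 0)
  ... (continuing to 16P)
  16P = O

ord(P) = 16


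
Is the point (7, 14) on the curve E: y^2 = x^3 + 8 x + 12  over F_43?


Check whether y^2 = x^3 + 8 x + 12 (mod 43) for (x, y) = (7, 14).
LHS: y^2 = 14^2 mod 43 = 24
RHS: x^3 + 8 x + 12 = 7^3 + 8*7 + 12 mod 43 = 24
LHS = RHS

Yes, on the curve


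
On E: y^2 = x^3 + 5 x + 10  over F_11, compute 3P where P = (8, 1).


k = 3 = 11_2 (binary, LSB first: 11)
Double-and-add from P = (8, 1):
  bit 0 = 1: acc = O + (8, 1) = (8, 1)
  bit 1 = 1: acc = (8, 1) + (9, 5) = (10, 2)

3P = (10, 2)


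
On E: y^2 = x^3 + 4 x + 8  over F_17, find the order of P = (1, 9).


Compute successive multiples of P until we hit O:
  1P = (1, 9)
  2P = (13, 9)
  3P = (3, 8)
  4P = (9, 12)
  5P = (9, 5)
  6P = (3, 9)
  7P = (13, 8)
  8P = (1, 8)
  ... (continuing to 9P)
  9P = O

ord(P) = 9


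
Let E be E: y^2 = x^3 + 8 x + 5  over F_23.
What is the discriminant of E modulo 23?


4 a^3 + 27 b^2 = 4*8^3 + 27*5^2 = 2048 + 675 = 2723
Delta = -16 * (2723) = -43568
Delta mod 23 = 17

Delta = 17 (mod 23)


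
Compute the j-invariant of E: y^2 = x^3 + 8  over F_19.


Delta = -16(4 a^3 + 27 b^2) mod 19 = 16
-1728 * (4 a)^3 = -1728 * (4*0)^3 mod 19 = 0
j = 0 * 16^(-1) mod 19 = 0

j = 0 (mod 19)


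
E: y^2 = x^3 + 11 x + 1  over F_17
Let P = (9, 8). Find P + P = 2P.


Doubling: s = (3 x1^2 + a) / (2 y1)
s = (3*9^2 + 11) / (2*8) mod 17 = 1
x3 = s^2 - 2 x1 mod 17 = 1^2 - 2*9 = 0
y3 = s (x1 - x3) - y1 mod 17 = 1 * (9 - 0) - 8 = 1

2P = (0, 1)


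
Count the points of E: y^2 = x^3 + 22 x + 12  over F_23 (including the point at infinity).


For each x in F_23, count y with y^2 = x^3 + 22 x + 12 mod 23:
  x = 0: RHS = 12, y in [9, 14]  -> 2 point(s)
  x = 1: RHS = 12, y in [9, 14]  -> 2 point(s)
  x = 2: RHS = 18, y in [8, 15]  -> 2 point(s)
  x = 3: RHS = 13, y in [6, 17]  -> 2 point(s)
  x = 4: RHS = 3, y in [7, 16]  -> 2 point(s)
  x = 7: RHS = 3, y in [7, 16]  -> 2 point(s)
  x = 10: RHS = 13, y in [6, 17]  -> 2 point(s)
  x = 12: RHS = 3, y in [7, 16]  -> 2 point(s)
  x = 17: RHS = 9, y in [3, 20]  -> 2 point(s)
  x = 21: RHS = 6, y in [11, 12]  -> 2 point(s)
  x = 22: RHS = 12, y in [9, 14]  -> 2 point(s)
Affine points: 22. Add the point at infinity: total = 23.

#E(F_23) = 23


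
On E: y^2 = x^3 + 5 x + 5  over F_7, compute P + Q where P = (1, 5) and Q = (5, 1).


P != Q, so use the chord formula.
s = (y2 - y1) / (x2 - x1) = (3) / (4) mod 7 = 6
x3 = s^2 - x1 - x2 mod 7 = 6^2 - 1 - 5 = 2
y3 = s (x1 - x3) - y1 mod 7 = 6 * (1 - 2) - 5 = 3

P + Q = (2, 3)


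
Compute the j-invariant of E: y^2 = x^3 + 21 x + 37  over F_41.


Delta = -16(4 a^3 + 27 b^2) mod 41 = 9
-1728 * (4 a)^3 = -1728 * (4*21)^3 mod 41 = 34
j = 34 * 9^(-1) mod 41 = 22

j = 22 (mod 41)


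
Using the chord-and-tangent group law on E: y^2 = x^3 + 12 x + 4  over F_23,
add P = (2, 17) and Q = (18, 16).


P != Q, so use the chord formula.
s = (y2 - y1) / (x2 - x1) = (22) / (16) mod 23 = 10
x3 = s^2 - x1 - x2 mod 23 = 10^2 - 2 - 18 = 11
y3 = s (x1 - x3) - y1 mod 23 = 10 * (2 - 11) - 17 = 8

P + Q = (11, 8)


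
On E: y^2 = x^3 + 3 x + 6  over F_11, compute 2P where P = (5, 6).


k = 2 = 10_2 (binary, LSB first: 01)
Double-and-add from P = (5, 6):
  bit 0 = 0: acc unchanged = O
  bit 1 = 1: acc = O + (2, 8) = (2, 8)

2P = (2, 8)


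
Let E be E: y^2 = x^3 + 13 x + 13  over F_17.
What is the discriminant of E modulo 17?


4 a^3 + 27 b^2 = 4*13^3 + 27*13^2 = 8788 + 4563 = 13351
Delta = -16 * (13351) = -213616
Delta mod 17 = 6

Delta = 6 (mod 17)


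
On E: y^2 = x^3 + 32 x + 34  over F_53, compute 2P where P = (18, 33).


Doubling: s = (3 x1^2 + a) / (2 y1)
s = (3*18^2 + 32) / (2*33) mod 53 = 12
x3 = s^2 - 2 x1 mod 53 = 12^2 - 2*18 = 2
y3 = s (x1 - x3) - y1 mod 53 = 12 * (18 - 2) - 33 = 0

2P = (2, 0)


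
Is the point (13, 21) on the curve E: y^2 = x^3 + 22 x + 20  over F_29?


Check whether y^2 = x^3 + 22 x + 20 (mod 29) for (x, y) = (13, 21).
LHS: y^2 = 21^2 mod 29 = 6
RHS: x^3 + 22 x + 20 = 13^3 + 22*13 + 20 mod 29 = 9
LHS != RHS

No, not on the curve


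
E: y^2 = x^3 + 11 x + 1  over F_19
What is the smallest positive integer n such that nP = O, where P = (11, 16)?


Compute successive multiples of P until we hit O:
  1P = (11, 16)
  2P = (17, 16)
  3P = (10, 3)
  4P = (15, 8)
  5P = (16, 13)
  6P = (3, 2)
  7P = (14, 12)
  8P = (0, 1)
  ... (continuing to 21P)
  21P = O

ord(P) = 21


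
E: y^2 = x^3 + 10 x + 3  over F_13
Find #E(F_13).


For each x in F_13, count y with y^2 = x^3 + 10 x + 3 mod 13:
  x = 0: RHS = 3, y in [4, 9]  -> 2 point(s)
  x = 1: RHS = 1, y in [1, 12]  -> 2 point(s)
  x = 4: RHS = 3, y in [4, 9]  -> 2 point(s)
  x = 5: RHS = 9, y in [3, 10]  -> 2 point(s)
  x = 7: RHS = 0, y in [0]  -> 1 point(s)
  x = 8: RHS = 10, y in [6, 7]  -> 2 point(s)
  x = 9: RHS = 3, y in [4, 9]  -> 2 point(s)
  x = 11: RHS = 1, y in [1, 12]  -> 2 point(s)
Affine points: 15. Add the point at infinity: total = 16.

#E(F_13) = 16


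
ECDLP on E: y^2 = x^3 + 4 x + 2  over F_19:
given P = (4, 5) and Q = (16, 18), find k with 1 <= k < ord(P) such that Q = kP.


Enumerate multiples of P until we hit Q = (16, 18):
  1P = (4, 5)
  2P = (16, 1)
  3P = (16, 18)
Match found at i = 3.

k = 3


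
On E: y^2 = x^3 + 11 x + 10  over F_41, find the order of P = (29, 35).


Compute successive multiples of P until we hit O:
  1P = (29, 35)
  2P = (29, 6)
  3P = O

ord(P) = 3


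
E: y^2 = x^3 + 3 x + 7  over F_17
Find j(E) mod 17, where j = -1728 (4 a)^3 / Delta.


Delta = -16(4 a^3 + 27 b^2) mod 17 = 3
-1728 * (4 a)^3 = -1728 * (4*3)^3 mod 17 = 15
j = 15 * 3^(-1) mod 17 = 5

j = 5 (mod 17)


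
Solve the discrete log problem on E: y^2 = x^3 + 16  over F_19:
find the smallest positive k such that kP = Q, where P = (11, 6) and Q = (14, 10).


Enumerate multiples of P until we hit Q = (14, 10):
  1P = (11, 6)
  2P = (6, 17)
  3P = (0, 4)
  4P = (14, 9)
  5P = (14, 10)
Match found at i = 5.

k = 5


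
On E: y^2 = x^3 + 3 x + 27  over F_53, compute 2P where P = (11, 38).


Doubling: s = (3 x1^2 + a) / (2 y1)
s = (3*11^2 + 3) / (2*38) mod 53 = 9
x3 = s^2 - 2 x1 mod 53 = 9^2 - 2*11 = 6
y3 = s (x1 - x3) - y1 mod 53 = 9 * (11 - 6) - 38 = 7

2P = (6, 7)


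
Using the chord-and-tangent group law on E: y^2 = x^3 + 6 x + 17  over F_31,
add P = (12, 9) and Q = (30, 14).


P != Q, so use the chord formula.
s = (y2 - y1) / (x2 - x1) = (5) / (18) mod 31 = 2
x3 = s^2 - x1 - x2 mod 31 = 2^2 - 12 - 30 = 24
y3 = s (x1 - x3) - y1 mod 31 = 2 * (12 - 24) - 9 = 29

P + Q = (24, 29)


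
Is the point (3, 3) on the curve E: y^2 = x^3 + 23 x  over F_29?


Check whether y^2 = x^3 + 23 x + 0 (mod 29) for (x, y) = (3, 3).
LHS: y^2 = 3^2 mod 29 = 9
RHS: x^3 + 23 x + 0 = 3^3 + 23*3 + 0 mod 29 = 9
LHS = RHS

Yes, on the curve


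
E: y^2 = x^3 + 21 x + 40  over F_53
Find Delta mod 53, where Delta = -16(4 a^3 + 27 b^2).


4 a^3 + 27 b^2 = 4*21^3 + 27*40^2 = 37044 + 43200 = 80244
Delta = -16 * (80244) = -1283904
Delta mod 53 = 21

Delta = 21 (mod 53)


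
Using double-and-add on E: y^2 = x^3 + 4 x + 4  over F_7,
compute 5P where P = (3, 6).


k = 5 = 101_2 (binary, LSB first: 101)
Double-and-add from P = (3, 6):
  bit 0 = 1: acc = O + (3, 6) = (3, 6)
  bit 1 = 0: acc unchanged = (3, 6)
  bit 2 = 1: acc = (3, 6) + (1, 4) = (4, 0)

5P = (4, 0)


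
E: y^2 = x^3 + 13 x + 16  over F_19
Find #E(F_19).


For each x in F_19, count y with y^2 = x^3 + 13 x + 16 mod 19:
  x = 0: RHS = 16, y in [4, 15]  -> 2 point(s)
  x = 1: RHS = 11, y in [7, 12]  -> 2 point(s)
  x = 3: RHS = 6, y in [5, 14]  -> 2 point(s)
  x = 5: RHS = 16, y in [4, 15]  -> 2 point(s)
  x = 6: RHS = 6, y in [5, 14]  -> 2 point(s)
  x = 8: RHS = 5, y in [9, 10]  -> 2 point(s)
  x = 9: RHS = 7, y in [8, 11]  -> 2 point(s)
  x = 10: RHS = 6, y in [5, 14]  -> 2 point(s)
  x = 12: RHS = 0, y in [0]  -> 1 point(s)
  x = 13: RHS = 7, y in [8, 11]  -> 2 point(s)
  x = 14: RHS = 16, y in [4, 15]  -> 2 point(s)
  x = 16: RHS = 7, y in [8, 11]  -> 2 point(s)
  x = 17: RHS = 1, y in [1, 18]  -> 2 point(s)
Affine points: 25. Add the point at infinity: total = 26.

#E(F_19) = 26


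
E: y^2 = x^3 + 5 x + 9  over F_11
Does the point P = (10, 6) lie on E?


Check whether y^2 = x^3 + 5 x + 9 (mod 11) for (x, y) = (10, 6).
LHS: y^2 = 6^2 mod 11 = 3
RHS: x^3 + 5 x + 9 = 10^3 + 5*10 + 9 mod 11 = 3
LHS = RHS

Yes, on the curve


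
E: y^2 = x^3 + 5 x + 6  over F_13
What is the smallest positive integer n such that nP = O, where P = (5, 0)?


Compute successive multiples of P until we hit O:
  1P = (5, 0)
  2P = O

ord(P) = 2


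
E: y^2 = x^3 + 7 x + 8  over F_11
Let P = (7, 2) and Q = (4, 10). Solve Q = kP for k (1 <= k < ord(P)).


Enumerate multiples of P until we hit Q = (4, 10):
  1P = (7, 2)
  2P = (8, 9)
  3P = (1, 7)
  4P = (4, 1)
  5P = (5, 6)
  6P = (3, 1)
  7P = (10, 0)
  8P = (3, 10)
  9P = (5, 5)
  10P = (4, 10)
Match found at i = 10.

k = 10


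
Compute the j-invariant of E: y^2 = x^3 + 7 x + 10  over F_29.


Delta = -16(4 a^3 + 27 b^2) mod 29 = 11
-1728 * (4 a)^3 = -1728 * (4*7)^3 mod 29 = 17
j = 17 * 11^(-1) mod 29 = 20

j = 20 (mod 29)


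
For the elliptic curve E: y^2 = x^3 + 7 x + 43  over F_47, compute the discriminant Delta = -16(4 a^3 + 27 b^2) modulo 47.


4 a^3 + 27 b^2 = 4*7^3 + 27*43^2 = 1372 + 49923 = 51295
Delta = -16 * (51295) = -820720
Delta mod 47 = 41

Delta = 41 (mod 47)


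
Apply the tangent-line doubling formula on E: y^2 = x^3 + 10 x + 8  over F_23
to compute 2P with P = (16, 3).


Doubling: s = (3 x1^2 + a) / (2 y1)
s = (3*16^2 + 10) / (2*3) mod 23 = 7
x3 = s^2 - 2 x1 mod 23 = 7^2 - 2*16 = 17
y3 = s (x1 - x3) - y1 mod 23 = 7 * (16 - 17) - 3 = 13

2P = (17, 13)


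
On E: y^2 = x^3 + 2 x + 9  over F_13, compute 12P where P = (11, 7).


k = 12 = 1100_2 (binary, LSB first: 0011)
Double-and-add from P = (11, 7):
  bit 0 = 0: acc unchanged = O
  bit 1 = 0: acc unchanged = O
  bit 2 = 1: acc = O + (0, 10) = (0, 10)
  bit 3 = 1: acc = (0, 10) + (3, 4) = (1, 5)

12P = (1, 5)


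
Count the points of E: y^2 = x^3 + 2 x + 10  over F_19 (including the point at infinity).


For each x in F_19, count y with y^2 = x^3 + 2 x + 10 mod 19:
  x = 3: RHS = 5, y in [9, 10]  -> 2 point(s)
  x = 4: RHS = 6, y in [5, 14]  -> 2 point(s)
  x = 7: RHS = 6, y in [5, 14]  -> 2 point(s)
  x = 8: RHS = 6, y in [5, 14]  -> 2 point(s)
  x = 9: RHS = 16, y in [4, 15]  -> 2 point(s)
  x = 10: RHS = 4, y in [2, 17]  -> 2 point(s)
  x = 17: RHS = 17, y in [6, 13]  -> 2 point(s)
  x = 18: RHS = 7, y in [8, 11]  -> 2 point(s)
Affine points: 16. Add the point at infinity: total = 17.

#E(F_19) = 17


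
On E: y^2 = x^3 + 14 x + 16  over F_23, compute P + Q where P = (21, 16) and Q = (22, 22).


P != Q, so use the chord formula.
s = (y2 - y1) / (x2 - x1) = (6) / (1) mod 23 = 6
x3 = s^2 - x1 - x2 mod 23 = 6^2 - 21 - 22 = 16
y3 = s (x1 - x3) - y1 mod 23 = 6 * (21 - 16) - 16 = 14

P + Q = (16, 14)


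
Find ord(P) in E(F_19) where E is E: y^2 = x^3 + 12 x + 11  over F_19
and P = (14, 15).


Compute successive multiples of P until we hit O:
  1P = (14, 15)
  2P = (11, 7)
  3P = (18, 6)
  4P = (17, 6)
  5P = (16, 10)
  6P = (0, 7)
  7P = (3, 13)
  8P = (8, 12)
  ... (continuing to 27P)
  27P = O

ord(P) = 27


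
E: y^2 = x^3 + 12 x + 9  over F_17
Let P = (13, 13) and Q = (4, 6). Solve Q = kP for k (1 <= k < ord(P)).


Enumerate multiples of P until we hit Q = (4, 6):
  1P = (13, 13)
  2P = (9, 8)
  3P = (4, 11)
  4P = (16, 9)
  5P = (3, 2)
  6P = (0, 3)
  7P = (6, 12)
  8P = (6, 5)
  9P = (0, 14)
  10P = (3, 15)
  11P = (16, 8)
  12P = (4, 6)
Match found at i = 12.

k = 12


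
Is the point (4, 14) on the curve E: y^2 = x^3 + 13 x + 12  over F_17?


Check whether y^2 = x^3 + 13 x + 12 (mod 17) for (x, y) = (4, 14).
LHS: y^2 = 14^2 mod 17 = 9
RHS: x^3 + 13 x + 12 = 4^3 + 13*4 + 12 mod 17 = 9
LHS = RHS

Yes, on the curve


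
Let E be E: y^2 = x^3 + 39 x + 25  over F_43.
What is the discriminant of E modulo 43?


4 a^3 + 27 b^2 = 4*39^3 + 27*25^2 = 237276 + 16875 = 254151
Delta = -16 * (254151) = -4066416
Delta mod 43 = 8

Delta = 8 (mod 43)


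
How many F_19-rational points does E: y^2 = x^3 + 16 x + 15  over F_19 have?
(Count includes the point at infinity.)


For each x in F_19, count y with y^2 = x^3 + 16 x + 15 mod 19:
  x = 2: RHS = 17, y in [6, 13]  -> 2 point(s)
  x = 5: RHS = 11, y in [7, 12]  -> 2 point(s)
  x = 6: RHS = 4, y in [2, 17]  -> 2 point(s)
  x = 8: RHS = 9, y in [3, 16]  -> 2 point(s)
  x = 10: RHS = 16, y in [4, 15]  -> 2 point(s)
  x = 12: RHS = 16, y in [4, 15]  -> 2 point(s)
  x = 13: RHS = 7, y in [8, 11]  -> 2 point(s)
  x = 14: RHS = 0, y in [0]  -> 1 point(s)
  x = 15: RHS = 1, y in [1, 18]  -> 2 point(s)
  x = 16: RHS = 16, y in [4, 15]  -> 2 point(s)
  x = 18: RHS = 17, y in [6, 13]  -> 2 point(s)
Affine points: 21. Add the point at infinity: total = 22.

#E(F_19) = 22
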